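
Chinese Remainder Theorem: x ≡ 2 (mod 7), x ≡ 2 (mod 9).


m₁ = 7, m₂ = 9, gcd = 1, so CRT applies. M = m₁·m₂ = 63
Let M₁ = M/m₁ = 9, M₂ = M/m₂ = 7
Find y₁ ≡ M₁⁻¹ (mod m₁): 9⁻¹ ≡ 4 (mod 7)
Find y₂ ≡ M₂⁻¹ (mod m₂): 7⁻¹ ≡ 4 (mod 9)
x = a₁·M₁·y₁ + a₂·M₂·y₂ = 2·9·4 + 2·7·4 = 128
Reduce mod 63: x ≡ 2
Check: 2 mod 7 = 2 ✓, 2 mod 9 = 2 ✓

x ≡ 2 (mod 63)


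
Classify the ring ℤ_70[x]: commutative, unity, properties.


ℤ_70 has zero divisors (2·35 ≡ 0), and these lift to constant zero divisors in ℤ_70[x]; so not an integral domain
Commutative: Yes
Integral domain: No
Has unity: Yes

ℤ_70[x]: Commutative=Yes, Unity=Yes


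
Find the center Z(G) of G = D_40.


Z(G) = {g ∈ G | gx = xg for all x ∈ G}
For even n, Z(D_n) = {e, r^(n/2)}: the 180° rotation r^20 commutes with every reflection and rotation

Z(D_40) = {e, r^20}


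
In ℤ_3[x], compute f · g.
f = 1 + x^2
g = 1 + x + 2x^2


Expand and collect like terms; reduce coefficients mod 3:
x^0: 1·1 = 1 ≡ 1 (mod 3)
x^1: 1·1 + 0·1 = 1 ≡ 1 (mod 3)
x^2: 1·2 + 0·1 + 1·1 = 3 ≡ 0 (mod 3)
x^3: 0·2 + 1·1 = 1 ≡ 1 (mod 3)
x^4: 1·2 = 2 ≡ 2 (mod 3)
Result: 1 + x + x^3 + 2x^4

f · g = 1 + x + x^3 + 2x^4


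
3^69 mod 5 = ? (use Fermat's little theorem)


Fermat's little theorem: if p is prime and gcd(a,p)=1, then a^(p-1) ≡ 1 (mod p)
p = 5 is prime, gcd(3,5) = 1
Reduce exponent: 69 mod 4 = 1
So 3^69 ≡ 3^1 (mod 5)
3^1 mod 5 = 3

3^69 ≡ 3 (mod 5)


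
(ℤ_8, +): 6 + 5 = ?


Operation: addition mod 8
6 + 5 = (a + b) mod 8 with a = 6, b = 5

6 + 5 = 3


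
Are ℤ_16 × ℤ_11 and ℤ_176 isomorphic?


Comparing ℤ_16 × ℤ_11 and ℤ_176:
gcd(16,11) = 1, so ℤ_16 × ℤ_11 ≅ ℤ_176 (CRT)

Yes, ℤ_16 × ℤ_11 ≅ ℤ_176


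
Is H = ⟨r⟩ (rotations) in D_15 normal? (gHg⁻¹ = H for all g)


H = ⟨r⟩ (rotations) in D_15
The rotation subgroup ⟨r⟩ has index 2 in D_15, so it is normal

Yes, normal subgroup


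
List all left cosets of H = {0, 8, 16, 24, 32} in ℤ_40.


H = {0, 8, 16, 24, 32}, |H| = 5
Number of cosets = |G|/|H| = 40/5 = 8
0 + H = {0, 8, 16, 24, 32}
1 + H = {1, 9, 17, 25, 33}
2 + H = {2, 10, 18, 26, 34}
3 + H = {3, 11, 19, 27, 35}
4 + H = {4, 12, 20, 28, 36}
5 + H = {5, 13, 21, 29, 37}
6 + H = {6, 14, 22, 30, 38}
7 + H = {7, 15, 23, 31, 39}

Cosets: 0+H={0,8,16,24,32}; 1+H={1,9,17,25,33}; 2+H={2,10,18,26,34}; 3+H={3,11,19,27,35}; 4+H={4,12,20,28,36}; 5+H={5,13,21,29,37}; 6+H={6,14,22,30,38}; 7+H={7,15,23,31,39}


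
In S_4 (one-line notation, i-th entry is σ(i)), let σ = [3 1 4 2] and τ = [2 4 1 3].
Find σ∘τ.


σ∘τ: apply τ first, then σ
1 →τ 2 →σ 1
2 →τ 4 →σ 2
3 →τ 1 →σ 3
4 →τ 3 →σ 4

σ∘τ = [1 2 3 4]


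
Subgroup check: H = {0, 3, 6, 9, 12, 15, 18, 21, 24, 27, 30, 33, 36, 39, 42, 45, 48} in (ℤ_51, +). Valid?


Subgroup test for H = {0, 3, 6, 9, 12, 15, 18, 21, 24, 27, 30, 33, 36, 39, 42, 45, 48} in (ℤ_51, +):
(1) 0 ∈ H? Yes
(2) Closure: for all a,b ∈ H, (a+b) mod 51 ∈ H? Yes
(3) Inverses: for all a ∈ H, -a mod 51 ∈ H? Yes

Yes, H is a subgroup of ℤ_51


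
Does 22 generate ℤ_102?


g generates ℤ_n iff gcd(g, n) = 1
gcd(22, 102) = 2
Since gcd = 2 ≠ 1, ⟨22⟩ has order 51 < 102, so 22 is not a generator.

No, 22 does not generate ℤ_102


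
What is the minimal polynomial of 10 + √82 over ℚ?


Let α = 10 + √82. Then α - 10 = √82, so (α - 10)² = 82, giving α² - 20α + 18 = 0. Degree 2 and α ∉ ℚ, so this is the minimal polynomial.

Minimal polynomial: x² - 20x + 18


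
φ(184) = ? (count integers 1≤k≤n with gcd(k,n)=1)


Factor n: 184 = 2^3 × 23
φ(n) = n · ∏(1 - 1/p) over distinct primes p | n
φ(184) = 184 · (1 - 1/2) · (1 - 1/23) = 88

φ(184) = 88


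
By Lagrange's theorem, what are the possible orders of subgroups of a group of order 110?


Lagrange's theorem: |H| divides |G|
|G| = 110
Divisors of 110: 1, 2, 5, 10, 11, 22, 55, 110

Possible subgroup orders: {1, 2, 5, 10, 11, 22, 55, 110}


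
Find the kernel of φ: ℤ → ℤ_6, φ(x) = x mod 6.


Kernel = preimage of identity
ker(φ) = {x ∈ ℤ : x ≡ 0 (mod 6)} = 6ℤ = {0, ±6, ±12, ...}

ker(φ) = 6ℤ


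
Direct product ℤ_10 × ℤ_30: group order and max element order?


|ℤ_10 × ℤ_30| = 10 × 30 = 300
Max element order = lcm(10,30) = 30
Cyclic? No (gcd=10)

|ℤ_10×ℤ_30| = 300, max element order = 30


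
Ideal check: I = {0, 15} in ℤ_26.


Check ideal conditions for I = {0, 15} in ℤ_26:
(1) I is an additive subgroup? No
(2) For r ∈ ℤ_26 and a ∈ I: r·a ∈ I? No  [counterexample: r=2, a=15, r·a mod 26 = 4 ∉ I]

No, I is not an ideal of ℤ_26


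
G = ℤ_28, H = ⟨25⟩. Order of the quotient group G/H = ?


|⟨25⟩| = n / gcd(25, 28) = 28 / 1 = 28
H is normal (ℤ_28 is abelian).
|G/H| = |G| / |H| = 28 / 28 = 1

|G/H| = 1


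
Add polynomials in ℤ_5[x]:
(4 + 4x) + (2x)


Add coefficients mod 5:
x^0: 4 + 0 = 4 (mod 5)
x^1: 4 + 2 = 1 (mod 5)
Result: 4 + x

f + g = 4 + x


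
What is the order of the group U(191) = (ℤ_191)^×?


U(n) is the group of units mod n; |U(n)| = φ(n)
|U(191)| = φ(191) = 190

|U(191) = (ℤ_191)^×| = 190


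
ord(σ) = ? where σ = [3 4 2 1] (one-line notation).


Cycle decomposition: (1 3 2 4)
Cycle lengths: 4
Order = lcm(4) = 4

ord(σ) = 4


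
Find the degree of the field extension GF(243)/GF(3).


GF(243) = GF(3^5), so the extension degree is 5

[GF(243)/GF(3)] = 5


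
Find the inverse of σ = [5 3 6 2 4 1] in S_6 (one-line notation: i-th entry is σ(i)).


To find σ⁻¹, swap domain and range:
σ(1) = 5 → σ⁻¹(5) = 1
σ(2) = 3 → σ⁻¹(3) = 2
σ(3) = 6 → σ⁻¹(6) = 3
σ(4) = 2 → σ⁻¹(2) = 4
σ(5) = 4 → σ⁻¹(4) = 5
σ(6) = 1 → σ⁻¹(1) = 6

σ⁻¹ = [6 4 2 5 1 3]


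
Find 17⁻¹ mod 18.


Use the extended Euclidean algorithm to write 1 = 17·s + 18·t; then s mod 18 is the inverse.
Euclidean algorithm:
  17 = 0·18 + 17
  18 = 1·17 + 1
  17 = 17·1 + 0
gcd(17,18) = 1
Back-substitution gives: 17·(-1) + 18·(1) = 1
So 17⁻¹ ≡ -1 ≡ 17 (mod 18)
Check: 17 × 17 = 289 ≡ 1 (mod 18) ✓

17⁻¹ ≡ 17 (mod 18)


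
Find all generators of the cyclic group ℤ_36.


g generates ℤ_n iff gcd(g,n) = 1
Prime factors of 36: 2, 3
Generators are g ∈ {1,...,35} not divisible by any of these primes.
Generators: {1, 5, 7, 11, 13, 17, 19, 23, 25, 29, 31, 35}
Number of generators = φ(36) = 12

Generators of ℤ_36 = {1, 5, 7, 11, 13, 17, 19, 23, 25, 29, 31, 35}


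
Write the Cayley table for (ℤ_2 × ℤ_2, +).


Elements: {(0,0), (0,1), (1,0), (1,1)}
Operation: componentwise addition mod (2, 2)
Entry (a, b) = ((a₁+b₁) mod 2, (a₂+b₂) mod 2)

Cayley table:
      | (0,0) | (0,1) | (1,0) | (1,1)
(0,0) | (0,0) | (0,1) | (1,0) | (1,1)
(0,1) | (0,1) | (0,0) | (1,1) | (1,0)
(1,0) | (1,0) | (1,1) | (0,0) | (0,1)
(1,1) | (1,1) | (1,0) | (0,1) | (0,0)


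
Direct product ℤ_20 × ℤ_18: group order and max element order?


|ℤ_20 × ℤ_18| = 20 × 18 = 360
Max element order = lcm(20,18) = 180
Cyclic? No (gcd=2)

|ℤ_20×ℤ_18| = 360, max element order = 180


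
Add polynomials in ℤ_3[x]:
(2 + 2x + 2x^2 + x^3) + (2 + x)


Add coefficients mod 3:
x^0: 2 + 2 = 1 (mod 3)
x^1: 2 + 1 = 0 (mod 3)
x^2: 2 + 0 = 2 (mod 3)
x^3: 1 + 0 = 1 (mod 3)
Result: 1 + 2x^2 + x^3

f + g = 1 + 2x^2 + x^3


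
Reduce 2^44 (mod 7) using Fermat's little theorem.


Fermat's little theorem: if p is prime and gcd(a,p)=1, then a^(p-1) ≡ 1 (mod p)
p = 7 is prime, gcd(2,7) = 1
Reduce exponent: 44 mod 6 = 2
So 2^44 ≡ 2^2 (mod 7)
2^2 mod 7 = 4

2^44 ≡ 4 (mod 7)


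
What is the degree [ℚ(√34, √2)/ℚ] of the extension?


[ℚ(√34,√2):ℚ] = [ℚ(√34,√2):ℚ(√34)]·[ℚ(√34):ℚ] = 2·2 = 4

[ℚ(√34, √2)/ℚ] = 4


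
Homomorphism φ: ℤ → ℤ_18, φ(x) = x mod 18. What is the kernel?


Kernel = preimage of identity
ker(φ) = {x ∈ ℤ : x ≡ 0 (mod 18)} = 18ℤ = {0, ±18, ±36, ...}

ker(φ) = 18ℤ


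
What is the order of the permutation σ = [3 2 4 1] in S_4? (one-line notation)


Cycle decomposition: (1 3 4)
Cycle lengths: 3
Order = lcm(3) = 3

ord(σ) = 3


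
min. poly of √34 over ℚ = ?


√34 satisfies x² - 34 = 0, irreducible over ℚ since 34 is squarefree

Minimal polynomial: x² - 34


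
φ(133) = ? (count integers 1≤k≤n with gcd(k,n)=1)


Factor n: 133 = 7 × 19
φ(n) = n · ∏(1 - 1/p) over distinct primes p | n
φ(133) = 133 · (1 - 1/7) · (1 - 1/19) = 108

φ(133) = 108


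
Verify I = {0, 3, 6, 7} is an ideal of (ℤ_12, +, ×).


Check ideal conditions for I = {0, 3, 6, 7} in ℤ_12:
(1) I is an additive subgroup? No
(2) For r ∈ ℤ_12 and a ∈ I: r·a ∈ I? No  [counterexample: r=2, a=7, r·a mod 12 = 2 ∉ I]

No, I is not an ideal of ℤ_12


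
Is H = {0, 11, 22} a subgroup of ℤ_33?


Subgroup test for H = {0, 11, 22} in (ℤ_33, +):
(1) 0 ∈ H? Yes
(2) Closure: for all a,b ∈ H, (a+b) mod 33 ∈ H? Yes
(3) Inverses: for all a ∈ H, -a mod 33 ∈ H? Yes

Yes, H is a subgroup of ℤ_33


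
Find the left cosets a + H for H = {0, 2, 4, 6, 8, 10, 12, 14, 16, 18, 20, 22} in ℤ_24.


H = {0, 2, 4, 6, 8, 10, 12, 14, 16, 18, 20, 22}, |H| = 12
Number of cosets = |G|/|H| = 24/12 = 2
0 + H = {0, 2, 4, 6, 8, 10, 12, 14, 16, 18, 20, 22}
1 + H = {1, 3, 5, 7, 9, 11, 13, 15, 17, 19, 21, 23}

Cosets: 0+H={0,2,4,6,8,10,12,14,16,18,20,22}; 1+H={1,3,5,7,9,11,13,15,17,19,21,23}


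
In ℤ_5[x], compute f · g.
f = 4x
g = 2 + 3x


Expand and collect like terms; reduce coefficients mod 5:
x^0: 0·2 = 0 ≡ 0 (mod 5)
x^1: 0·3 + 4·2 = 8 ≡ 3 (mod 5)
x^2: 4·3 = 12 ≡ 2 (mod 5)
Result: 3x + 2x^2

f · g = 3x + 2x^2


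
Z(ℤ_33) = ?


Z(G) = {g ∈ G | gx = xg for all x ∈ G}
ℤ_33 is abelian, so Z(G) = G

Z(ℤ_33) = ℤ_33


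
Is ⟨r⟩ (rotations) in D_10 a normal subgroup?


H = ⟨r⟩ (rotations) in D_10
The rotation subgroup ⟨r⟩ has index 2 in D_10, so it is normal

Yes, normal subgroup


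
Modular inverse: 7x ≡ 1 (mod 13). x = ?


Use the extended Euclidean algorithm to write 1 = 7·s + 13·t; then s mod 13 is the inverse.
Euclidean algorithm:
  7 = 0·13 + 7
  13 = 1·7 + 6
  7 = 1·6 + 1
  6 = 6·1 + 0
gcd(7,13) = 1
Back-substitution gives: 7·(2) + 13·(-1) = 1
So 7⁻¹ ≡ 2 ≡ 2 (mod 13)
Check: 7 × 2 = 14 ≡ 1 (mod 13) ✓

7⁻¹ ≡ 2 (mod 13)


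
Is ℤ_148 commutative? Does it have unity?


ℤ_148 is a commutative ring with unity 1; 148 = 2×74 is composite, so 2·74 ≡ 0 gives zero divisors (not an integral domain)
Commutative: Yes
Integral domain: No
Has unity: Yes

ℤ_148: Commutative=Yes, Unity=Yes


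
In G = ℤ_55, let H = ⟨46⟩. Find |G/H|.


|⟨46⟩| = n / gcd(46, 55) = 55 / 1 = 55
H is normal (ℤ_55 is abelian).
|G/H| = |G| / |H| = 55 / 55 = 1

|G/H| = 1


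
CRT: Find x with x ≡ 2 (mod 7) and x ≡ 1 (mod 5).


m₁ = 7, m₂ = 5, gcd = 1, so CRT applies. M = m₁·m₂ = 35
Let M₁ = M/m₁ = 5, M₂ = M/m₂ = 7
Find y₁ ≡ M₁⁻¹ (mod m₁): 5⁻¹ ≡ 3 (mod 7)
Find y₂ ≡ M₂⁻¹ (mod m₂): 7⁻¹ ≡ 3 (mod 5)
x = a₁·M₁·y₁ + a₂·M₂·y₂ = 2·5·3 + 1·7·3 = 51
Reduce mod 35: x ≡ 16
Check: 16 mod 7 = 2 ✓, 16 mod 5 = 1 ✓

x ≡ 16 (mod 35)


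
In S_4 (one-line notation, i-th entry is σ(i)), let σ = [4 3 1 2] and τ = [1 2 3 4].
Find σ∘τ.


σ∘τ: apply τ first, then σ
1 →τ 1 →σ 4
2 →τ 2 →σ 3
3 →τ 3 →σ 1
4 →τ 4 →σ 2

σ∘τ = [4 3 1 2]


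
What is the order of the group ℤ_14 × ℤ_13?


|A × B| = |A| · |B|
|ℤ_14 × ℤ_13| = 14 × 13 = 182

|ℤ_14 × ℤ_13| = 182


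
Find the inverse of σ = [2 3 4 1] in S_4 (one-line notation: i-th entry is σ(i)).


To find σ⁻¹, swap domain and range:
σ(1) = 2 → σ⁻¹(2) = 1
σ(2) = 3 → σ⁻¹(3) = 2
σ(3) = 4 → σ⁻¹(4) = 3
σ(4) = 1 → σ⁻¹(1) = 4

σ⁻¹ = [4 1 2 3]


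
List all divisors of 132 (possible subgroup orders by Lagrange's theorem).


Lagrange's theorem: |H| divides |G|
|G| = 132
Divisors of 132: 1, 2, 3, 4, 6, 11, 12, 22, 33, 44, 66, 132

Possible subgroup orders: {1, 2, 3, 4, 6, 11, 12, 22, 33, 44, 66, 132}


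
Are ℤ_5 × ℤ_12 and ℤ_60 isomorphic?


Comparing ℤ_5 × ℤ_12 and ℤ_60:
gcd(5,12) = 1, so ℤ_5 × ℤ_12 ≅ ℤ_60 (CRT)

Yes, ℤ_5 × ℤ_12 ≅ ℤ_60


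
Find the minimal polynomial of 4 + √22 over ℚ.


Let α = 4 + √22. Then α - 4 = √22, so (α - 4)² = 22, giving α² - 8α - 6 = 0. Degree 2 and α ∉ ℚ, so this is the minimal polynomial.

Minimal polynomial: x² - 8x - 6


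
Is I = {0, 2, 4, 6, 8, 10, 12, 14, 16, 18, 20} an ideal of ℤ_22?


Check ideal conditions for I = {0, 2, 4, 6, 8, 10, 12, 14, 16, 18, 20} in ℤ_22:
(1) I is an additive subgroup? Yes
(2) For r ∈ ℤ_22 and a ∈ I: r·a ∈ I? Yes

Yes, I is an ideal of ℤ_22


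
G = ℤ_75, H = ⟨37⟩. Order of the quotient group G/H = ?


|⟨37⟩| = n / gcd(37, 75) = 75 / 1 = 75
H is normal (ℤ_75 is abelian).
|G/H| = |G| / |H| = 75 / 75 = 1

|G/H| = 1


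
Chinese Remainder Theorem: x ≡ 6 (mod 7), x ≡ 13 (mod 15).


m₁ = 7, m₂ = 15, gcd = 1, so CRT applies. M = m₁·m₂ = 105
Let M₁ = M/m₁ = 15, M₂ = M/m₂ = 7
Find y₁ ≡ M₁⁻¹ (mod m₁): 15⁻¹ ≡ 1 (mod 7)
Find y₂ ≡ M₂⁻¹ (mod m₂): 7⁻¹ ≡ 13 (mod 15)
x = a₁·M₁·y₁ + a₂·M₂·y₂ = 6·15·1 + 13·7·13 = 1273
Reduce mod 105: x ≡ 13
Check: 13 mod 7 = 6 ✓, 13 mod 15 = 13 ✓

x ≡ 13 (mod 105)


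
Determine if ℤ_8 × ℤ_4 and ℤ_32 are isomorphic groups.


Comparing ℤ_8 × ℤ_4 and ℤ_32:
gcd(8,4) = 4 ≠ 1. Max element order in ℤ_8×ℤ_4 is lcm(8,4) = 8 < 32, so it has no element of order 32

No, ℤ_8 × ℤ_4 ≇ ℤ_32


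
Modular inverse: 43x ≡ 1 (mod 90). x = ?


Use the extended Euclidean algorithm to write 1 = 43·s + 90·t; then s mod 90 is the inverse.
Euclidean algorithm:
  43 = 0·90 + 43
  90 = 2·43 + 4
  43 = 10·4 + 3
  4 = 1·3 + 1
  3 = 3·1 + 0
gcd(43,90) = 1
Back-substitution gives: 43·(-23) + 90·(11) = 1
So 43⁻¹ ≡ -23 ≡ 67 (mod 90)
Check: 43 × 67 = 2881 ≡ 1 (mod 90) ✓

43⁻¹ ≡ 67 (mod 90)


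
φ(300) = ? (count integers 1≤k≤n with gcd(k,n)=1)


Factor n: 300 = 2^2 × 3 × 5^2
φ(n) = n · ∏(1 - 1/p) over distinct primes p | n
φ(300) = 300 · (1 - 1/2) · (1 - 1/3) · (1 - 1/5) = 80

φ(300) = 80


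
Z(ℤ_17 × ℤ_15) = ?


Z(G) = {g ∈ G | gx = xg for all x ∈ G}
Direct product of abelian groups is abelian, so Z(G) = G

Z(ℤ_17 × ℤ_15) = ℤ_17 × ℤ_15


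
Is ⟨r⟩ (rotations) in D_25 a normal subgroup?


H = ⟨r⟩ (rotations) in D_25
The rotation subgroup ⟨r⟩ has index 2 in D_25, so it is normal

Yes, normal subgroup


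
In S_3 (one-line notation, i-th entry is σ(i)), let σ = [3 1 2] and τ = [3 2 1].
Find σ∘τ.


σ∘τ: apply τ first, then σ
1 →τ 3 →σ 2
2 →τ 2 →σ 1
3 →τ 1 →σ 3

σ∘τ = [2 1 3]


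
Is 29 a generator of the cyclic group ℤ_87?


g generates ℤ_n iff gcd(g, n) = 1
gcd(29, 87) = 29
Since gcd = 29 ≠ 1, ⟨29⟩ has order 3 < 87, so 29 is not a generator.

No, 29 does not generate ℤ_87


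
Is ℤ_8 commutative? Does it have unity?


ℤ_8 is a commutative ring with unity 1; 8 = 2×4 is composite, so 2·4 ≡ 0 gives zero divisors (not an integral domain)
Commutative: Yes
Integral domain: No
Has unity: Yes

ℤ_8: Commutative=Yes, Unity=Yes


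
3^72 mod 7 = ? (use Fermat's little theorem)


Fermat's little theorem: if p is prime and gcd(a,p)=1, then a^(p-1) ≡ 1 (mod p)
p = 7 is prime, gcd(3,7) = 1
Reduce exponent: 72 mod 6 = 0
So 3^72 ≡ 3^0 (mod 7)
3^0 = 1

3^72 ≡ 1 (mod 7)


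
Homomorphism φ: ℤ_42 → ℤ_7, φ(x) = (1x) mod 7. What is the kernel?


Kernel = preimage of identity
ker(φ) = {x ∈ ℤ_42 : 1x ≡ 0 (mod 7)}. Since 7 | 42, φ is well-defined. The kernel is the cyclic subgroup ⟨7⟩ of ℤ_42 (order 6), i.e. {0, 7, 14, 21, 28, 35}

ker(φ) = {0, 7, 14, 21, 28, 35}


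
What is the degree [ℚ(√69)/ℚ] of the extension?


√69 has minimal polynomial x² - 69 (irreducible over ℚ since 69 is squarefree)

[ℚ(√69)/ℚ] = 2


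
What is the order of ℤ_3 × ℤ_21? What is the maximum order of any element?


|ℤ_3 × ℤ_21| = 3 × 21 = 63
Max element order = lcm(3,21) = 21
Cyclic? No (gcd=3)

|ℤ_3×ℤ_21| = 63, max element order = 21


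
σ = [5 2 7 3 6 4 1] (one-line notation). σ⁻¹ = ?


To find σ⁻¹, swap domain and range:
σ(1) = 5 → σ⁻¹(5) = 1
σ(2) = 2 → σ⁻¹(2) = 2
σ(3) = 7 → σ⁻¹(7) = 3
σ(4) = 3 → σ⁻¹(3) = 4
σ(5) = 6 → σ⁻¹(6) = 5
σ(6) = 4 → σ⁻¹(4) = 6
σ(7) = 1 → σ⁻¹(1) = 7

σ⁻¹ = [7 2 4 6 1 5 3]


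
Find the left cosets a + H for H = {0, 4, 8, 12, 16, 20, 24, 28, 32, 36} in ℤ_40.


H = {0, 4, 8, 12, 16, 20, 24, 28, 32, 36}, |H| = 10
Number of cosets = |G|/|H| = 40/10 = 4
0 + H = {0, 4, 8, 12, 16, 20, 24, 28, 32, 36}
1 + H = {1, 5, 9, 13, 17, 21, 25, 29, 33, 37}
2 + H = {2, 6, 10, 14, 18, 22, 26, 30, 34, 38}
3 + H = {3, 7, 11, 15, 19, 23, 27, 31, 35, 39}

Cosets: 0+H={0,4,8,12,16,20,24,28,32,36}; 1+H={1,5,9,13,17,21,25,29,33,37}; 2+H={2,6,10,14,18,22,26,30,34,38}; 3+H={3,7,11,15,19,23,27,31,35,39}


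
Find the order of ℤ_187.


ℤ_n has n elements.

|ℤ_187| = 187


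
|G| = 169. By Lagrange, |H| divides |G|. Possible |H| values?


Lagrange's theorem: |H| divides |G|
|G| = 169
Divisors of 169: 1, 13, 169

Possible subgroup orders: {1, 13, 169}


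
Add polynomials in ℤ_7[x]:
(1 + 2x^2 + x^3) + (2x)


Add coefficients mod 7:
x^0: 1 + 0 = 1 (mod 7)
x^1: 0 + 2 = 2 (mod 7)
x^2: 2 + 0 = 2 (mod 7)
x^3: 1 + 0 = 1 (mod 7)
Result: 1 + 2x + 2x^2 + x^3

f + g = 1 + 2x + 2x^2 + x^3


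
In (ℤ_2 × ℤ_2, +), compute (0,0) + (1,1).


Operation: componentwise addition mod (2, 2)
(0,0) + (1,1) = ((a₁+b₁) mod 2, (a₂+b₂) mod 2) with a = (0,0), b = (1,1)

(0,0) + (1,1) = (1,1)


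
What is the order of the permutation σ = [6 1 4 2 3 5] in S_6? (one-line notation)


Cycle decomposition: (1 6 5 3 4 2)
Cycle lengths: 6
Order = lcm(6) = 6

ord(σ) = 6


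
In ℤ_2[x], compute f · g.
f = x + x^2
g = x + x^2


Expand and collect like terms; reduce coefficients mod 2:
x^0: 0·0 = 0 ≡ 0 (mod 2)
x^1: 0·1 + 1·0 = 0 ≡ 0 (mod 2)
x^2: 0·1 + 1·1 + 1·0 = 1 ≡ 1 (mod 2)
x^3: 1·1 + 1·1 = 2 ≡ 0 (mod 2)
x^4: 1·1 = 1 ≡ 1 (mod 2)
Result: x^2 + x^4

f · g = x^2 + x^4


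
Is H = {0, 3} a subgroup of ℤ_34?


Subgroup test for H = {0, 3} in (ℤ_34, +):
(1) 0 ∈ H? Yes
(2) Closure: for all a,b ∈ H, (a+b) mod 34 ∈ H? No  [counterexample: 3 + 3 = 6 ∉ H]
(3) Inverses: for all a ∈ H, -a mod 34 ∈ H? No

No, H is not a subgroup of ℤ_34


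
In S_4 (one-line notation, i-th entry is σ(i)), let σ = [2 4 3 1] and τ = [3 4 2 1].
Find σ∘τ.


σ∘τ: apply τ first, then σ
1 →τ 3 →σ 3
2 →τ 4 →σ 1
3 →τ 2 →σ 4
4 →τ 1 →σ 2

σ∘τ = [3 1 4 2]


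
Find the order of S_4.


|S_n| = n! (number of permutations of n symbols)
|S_4| = 4! = 24

|S_4| = 24


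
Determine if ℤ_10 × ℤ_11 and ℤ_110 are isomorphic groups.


Comparing ℤ_10 × ℤ_11 and ℤ_110:
gcd(10,11) = 1, so ℤ_10 × ℤ_11 ≅ ℤ_110 (CRT)

Yes, ℤ_10 × ℤ_11 ≅ ℤ_110


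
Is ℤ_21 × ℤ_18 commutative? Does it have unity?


Direct product ring; commutative with unity (1,1); but (1,0)·(0,1) = (0,0) gives zero divisors, so not an integral domain
Commutative: Yes
Integral domain: No
Has unity: Yes

ℤ_21 × ℤ_18: Commutative=Yes, Unity=Yes


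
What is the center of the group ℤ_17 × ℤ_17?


Z(G) = {g ∈ G | gx = xg for all x ∈ G}
Direct product of abelian groups is abelian, so Z(G) = G

Z(ℤ_17 × ℤ_17) = ℤ_17 × ℤ_17


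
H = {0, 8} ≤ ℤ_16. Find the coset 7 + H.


7 + H = {7 + h (mod 16) : h ∈ H}
7+0=7, 7+8=15

7 + H = {7, 15}


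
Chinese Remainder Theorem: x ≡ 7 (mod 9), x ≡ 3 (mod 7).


m₁ = 9, m₂ = 7, gcd = 1, so CRT applies. M = m₁·m₂ = 63
Let M₁ = M/m₁ = 7, M₂ = M/m₂ = 9
Find y₁ ≡ M₁⁻¹ (mod m₁): 7⁻¹ ≡ 4 (mod 9)
Find y₂ ≡ M₂⁻¹ (mod m₂): 9⁻¹ ≡ 4 (mod 7)
x = a₁·M₁·y₁ + a₂·M₂·y₂ = 7·7·4 + 3·9·4 = 304
Reduce mod 63: x ≡ 52
Check: 52 mod 9 = 7 ✓, 52 mod 7 = 3 ✓

x ≡ 52 (mod 63)


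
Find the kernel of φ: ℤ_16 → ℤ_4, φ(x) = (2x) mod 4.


Kernel = preimage of identity
ker(φ) = {x ∈ ℤ_16 : 2x ≡ 0 (mod 4)}. Since 4 | 16, φ is well-defined. The kernel is the cyclic subgroup ⟨2⟩ of ℤ_16 (order 8), i.e. {0, 2, 4, 6, 8, 10, 12, 14}

ker(φ) = {0, 2, 4, 6, 8, 10, 12, 14}


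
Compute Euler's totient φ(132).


Factor n: 132 = 2^2 × 3 × 11
φ(n) = n · ∏(1 - 1/p) over distinct primes p | n
φ(132) = 132 · (1 - 1/2) · (1 - 1/3) · (1 - 1/11) = 40

φ(132) = 40


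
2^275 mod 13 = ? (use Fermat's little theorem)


Fermat's little theorem: if p is prime and gcd(a,p)=1, then a^(p-1) ≡ 1 (mod p)
p = 13 is prime, gcd(2,13) = 1
Reduce exponent: 275 mod 12 = 11
So 2^275 ≡ 2^11 (mod 13)
2^11 mod 13 = 7

2^275 ≡ 7 (mod 13)


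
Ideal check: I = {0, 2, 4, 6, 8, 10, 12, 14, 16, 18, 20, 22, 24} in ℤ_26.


Check ideal conditions for I = {0, 2, 4, 6, 8, 10, 12, 14, 16, 18, 20, 22, 24} in ℤ_26:
(1) I is an additive subgroup? Yes
(2) For r ∈ ℤ_26 and a ∈ I: r·a ∈ I? Yes

Yes, I is an ideal of ℤ_26


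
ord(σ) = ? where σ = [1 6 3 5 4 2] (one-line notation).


Cycle decomposition: (2 6) (4 5)
Cycle lengths: 2, 2
Order = lcm(2, 2) = 2

ord(σ) = 2


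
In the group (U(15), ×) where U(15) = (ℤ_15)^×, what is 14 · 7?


Operation: multiplication mod 15
14 · 7 = (a × b) mod 15 with a = 14, b = 7

14 · 7 = 8


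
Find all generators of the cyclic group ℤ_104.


g generates ℤ_n iff gcd(g,n) = 1
Prime factors of 104: 2, 13
Generators are g ∈ {1,...,103} not divisible by any of these primes.
Generators: {1, 3, 5, 7, 9, 11, 15, 17, 19, 21, 23, 25, 27, 29, 31, 33, 35, 37, 41, 43, 45, 47, 49, 51, 53, 55, 57, 59, 61, 63, 67, 69, 71, 73, 75, 77, 79, 81, 83, 85, 87, 89, 93, 95, 97, 99, 101, 103}
Number of generators = φ(104) = 48

Generators of ℤ_104 = {1, 3, 5, 7, 9, 11, 15, 17, 19, 21, 23, 25, 27, 29, 31, 33, 35, 37, 41, 43, 45, 47, 49, 51, 53, 55, 57, 59, 61, 63, 67, 69, 71, 73, 75, 77, 79, 81, 83, 85, 87, 89, 93, 95, 97, 99, 101, 103}


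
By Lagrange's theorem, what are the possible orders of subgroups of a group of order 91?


Lagrange's theorem: |H| divides |G|
|G| = 91
Divisors of 91: 1, 7, 13, 91

Possible subgroup orders: {1, 7, 13, 91}


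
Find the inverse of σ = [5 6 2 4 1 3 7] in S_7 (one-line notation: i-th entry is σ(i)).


To find σ⁻¹, swap domain and range:
σ(1) = 5 → σ⁻¹(5) = 1
σ(2) = 6 → σ⁻¹(6) = 2
σ(3) = 2 → σ⁻¹(2) = 3
σ(4) = 4 → σ⁻¹(4) = 4
σ(5) = 1 → σ⁻¹(1) = 5
σ(6) = 3 → σ⁻¹(3) = 6
σ(7) = 7 → σ⁻¹(7) = 7

σ⁻¹ = [5 3 6 4 1 2 7]


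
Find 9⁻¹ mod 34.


Use the extended Euclidean algorithm to write 1 = 9·s + 34·t; then s mod 34 is the inverse.
Euclidean algorithm:
  9 = 0·34 + 9
  34 = 3·9 + 7
  9 = 1·7 + 2
  7 = 3·2 + 1
  2 = 2·1 + 0
gcd(9,34) = 1
Back-substitution gives: 9·(-15) + 34·(4) = 1
So 9⁻¹ ≡ -15 ≡ 19 (mod 34)
Check: 9 × 19 = 171 ≡ 1 (mod 34) ✓

9⁻¹ ≡ 19 (mod 34)


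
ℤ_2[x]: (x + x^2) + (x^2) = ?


Add coefficients mod 2:
x^0: 0 + 0 = 0 (mod 2)
x^1: 1 + 0 = 1 (mod 2)
x^2: 1 + 1 = 0 (mod 2)
Result: x

f + g = x


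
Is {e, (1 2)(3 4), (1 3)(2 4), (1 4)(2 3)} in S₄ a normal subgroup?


H = {e, (1 2)(3 4), (1 3)(2 4), (1 4)(2 3)} in S₄
This is the Klein four-group V₄; it is normal in S₄ (it is a union of conjugacy classes)

Yes, normal subgroup


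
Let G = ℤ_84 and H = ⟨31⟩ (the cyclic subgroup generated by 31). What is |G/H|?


|⟨31⟩| = n / gcd(31, 84) = 84 / 1 = 84
H is normal (ℤ_84 is abelian).
|G/H| = |G| / |H| = 84 / 84 = 1

|G/H| = 1


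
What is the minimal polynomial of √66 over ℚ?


√66 satisfies x² - 66 = 0, irreducible over ℚ since 66 is squarefree

Minimal polynomial: x² - 66


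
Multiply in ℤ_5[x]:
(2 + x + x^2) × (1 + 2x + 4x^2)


Expand and collect like terms; reduce coefficients mod 5:
x^0: 2·1 = 2 ≡ 2 (mod 5)
x^1: 2·2 + 1·1 = 5 ≡ 0 (mod 5)
x^2: 2·4 + 1·2 + 1·1 = 11 ≡ 1 (mod 5)
x^3: 1·4 + 1·2 = 6 ≡ 1 (mod 5)
x^4: 1·4 = 4 ≡ 4 (mod 5)
Result: 2 + x^2 + x^3 + 4x^4

f · g = 2 + x^2 + x^3 + 4x^4


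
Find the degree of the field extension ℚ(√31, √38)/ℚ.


[ℚ(√31,√38):ℚ] = [ℚ(√31,√38):ℚ(√31)]·[ℚ(√31):ℚ] = 2·2 = 4

[ℚ(√31, √38)/ℚ] = 4


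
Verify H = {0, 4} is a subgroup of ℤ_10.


Subgroup test for H = {0, 4} in (ℤ_10, +):
(1) 0 ∈ H? Yes
(2) Closure: for all a,b ∈ H, (a+b) mod 10 ∈ H? No  [counterexample: 4 + 4 = 8 ∉ H]
(3) Inverses: for all a ∈ H, -a mod 10 ∈ H? No

No, H is not a subgroup of ℤ_10


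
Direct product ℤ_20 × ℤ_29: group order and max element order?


|ℤ_20 × ℤ_29| = 20 × 29 = 580
Max element order = lcm(20,29) = 580
Cyclic? Yes (gcd=1)

|ℤ_20×ℤ_29| = 580, max element order = 580


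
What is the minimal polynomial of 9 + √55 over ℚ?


Let α = 9 + √55. Then α - 9 = √55, so (α - 9)² = 55, giving α² - 18α + 26 = 0. Degree 2 and α ∉ ℚ, so this is the minimal polynomial.

Minimal polynomial: x² - 18x + 26


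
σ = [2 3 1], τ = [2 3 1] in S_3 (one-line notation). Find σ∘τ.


σ∘τ: apply τ first, then σ
1 →τ 2 →σ 3
2 →τ 3 →σ 1
3 →τ 1 →σ 2

σ∘τ = [3 1 2]


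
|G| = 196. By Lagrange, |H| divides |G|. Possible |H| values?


Lagrange's theorem: |H| divides |G|
|G| = 196
Divisors of 196: 1, 2, 4, 7, 14, 28, 49, 98, 196

Possible subgroup orders: {1, 2, 4, 7, 14, 28, 49, 98, 196}


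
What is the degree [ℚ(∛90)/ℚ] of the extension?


∛90 has minimal polynomial x³ - 90 (irreducible over ℚ since 90 is not a perfect cube)

[ℚ(∛90)/ℚ] = 3


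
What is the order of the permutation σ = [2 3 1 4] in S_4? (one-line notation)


Cycle decomposition: (1 2 3)
Cycle lengths: 3
Order = lcm(3) = 3

ord(σ) = 3


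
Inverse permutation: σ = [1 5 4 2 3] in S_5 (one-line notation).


To find σ⁻¹, swap domain and range:
σ(1) = 1 → σ⁻¹(1) = 1
σ(2) = 5 → σ⁻¹(5) = 2
σ(3) = 4 → σ⁻¹(4) = 3
σ(4) = 2 → σ⁻¹(2) = 4
σ(5) = 3 → σ⁻¹(3) = 5

σ⁻¹ = [1 4 5 3 2]


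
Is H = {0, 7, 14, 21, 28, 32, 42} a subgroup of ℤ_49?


Subgroup test for H = {0, 7, 14, 21, 28, 32, 42} in (ℤ_49, +):
(1) 0 ∈ H? Yes
(2) Closure: for all a,b ∈ H, (a+b) mod 49 ∈ H? No  [counterexample: 7 + 28 = 35 ∉ H]
(3) Inverses: for all a ∈ H, -a mod 49 ∈ H? No

No, H is not a subgroup of ℤ_49


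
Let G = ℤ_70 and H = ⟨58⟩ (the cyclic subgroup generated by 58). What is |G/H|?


|⟨58⟩| = n / gcd(58, 70) = 70 / 2 = 35
H is normal (ℤ_70 is abelian).
|G/H| = |G| / |H| = 70 / 35 = 2

|G/H| = 2


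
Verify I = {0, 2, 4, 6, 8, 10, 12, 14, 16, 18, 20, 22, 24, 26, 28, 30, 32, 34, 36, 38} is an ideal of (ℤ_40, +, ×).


Check ideal conditions for I = {0, 2, 4, 6, 8, 10, 12, 14, 16, 18, 20, 22, 24, 26, 28, 30, 32, 34, 36, 38} in ℤ_40:
(1) I is an additive subgroup? Yes
(2) For r ∈ ℤ_40 and a ∈ I: r·a ∈ I? Yes

Yes, I is an ideal of ℤ_40


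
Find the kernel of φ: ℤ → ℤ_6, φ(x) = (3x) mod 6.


Kernel = preimage of identity
ker(φ) = {x ∈ ℤ : 3x ≡ 0 (mod 6)}. gcd(3,6) = 3, so 3x ≡ 0 (mod 6) ⟺ x ≡ 0 (mod 6/3 = 2). Hence ker(φ) = 2ℤ

ker(φ) = 2ℤ


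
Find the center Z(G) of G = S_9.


Z(G) = {g ∈ G | gx = xg for all x ∈ G}
S_n is non-abelian for n ≥ 3; Z(S_9) is trivial

Z(S_9) = {e}


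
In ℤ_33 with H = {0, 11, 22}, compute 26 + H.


26 + H = {26 + h (mod 33) : h ∈ H}
26+0=26, 26+11=4, 26+22=15
26 + H = {4, 15, 26} = 4 + H

26 + H = {4, 15, 26}


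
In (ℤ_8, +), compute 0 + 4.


Operation: addition mod 8
0 + 4 = (a + b) mod 8 with a = 0, b = 4

0 + 4 = 4


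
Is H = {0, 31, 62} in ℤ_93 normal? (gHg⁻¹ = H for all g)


H = {0, 31, 62} in ℤ_93
ℤ_93 is abelian; every subgroup of an abelian group is normal

Yes, normal subgroup


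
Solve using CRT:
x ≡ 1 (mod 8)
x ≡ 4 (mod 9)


m₁ = 8, m₂ = 9, gcd = 1, so CRT applies. M = m₁·m₂ = 72
Let M₁ = M/m₁ = 9, M₂ = M/m₂ = 8
Find y₁ ≡ M₁⁻¹ (mod m₁): 9⁻¹ ≡ 1 (mod 8)
Find y₂ ≡ M₂⁻¹ (mod m₂): 8⁻¹ ≡ 8 (mod 9)
x = a₁·M₁·y₁ + a₂·M₂·y₂ = 1·9·1 + 4·8·8 = 265
Reduce mod 72: x ≡ 49
Check: 49 mod 8 = 1 ✓, 49 mod 9 = 4 ✓

x ≡ 49 (mod 72)


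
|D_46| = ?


|D_n| = 2n (n rotations and n reflections)
|D_46| = 2×46 = 92

|D_46| = 92


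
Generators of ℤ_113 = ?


g generates ℤ_n iff gcd(g,n) = 1
Prime factors of 113: 113
Generators are g ∈ {1,...,112} not divisible by any of these primes.
Generators: {1, 2, 3, 4, 5, 6, 7, 8, 9, 10, 11, 12, 13, 14, 15, 16, 17, 18, 19, 20, 21, 22, 23, 24, 25, 26, 27, 28, 29, 30, 31, 32, 33, 34, 35, 36, 37, 38, 39, 40, 41, 42, 43, 44, 45, 46, 47, 48, 49, 50, 51, 52, 53, 54, 55, 56, 57, 58, 59, 60, 61, 62, 63, 64, 65, 66, 67, 68, 69, 70, 71, 72, 73, 74, 75, 76, 77, 78, 79, 80, 81, 82, 83, 84, 85, 86, 87, 88, 89, 90, 91, 92, 93, 94, 95, 96, 97, 98, 99, 100, 101, 102, 103, 104, 105, 106, 107, 108, 109, 110, 111, 112}
Number of generators = φ(113) = 112

Generators of ℤ_113 = {1, 2, 3, 4, 5, 6, 7, 8, 9, 10, 11, 12, 13, 14, 15, 16, 17, 18, 19, 20, 21, 22, 23, 24, 25, 26, 27, 28, 29, 30, 31, 32, 33, 34, 35, 36, 37, 38, 39, 40, 41, 42, 43, 44, 45, 46, 47, 48, 49, 50, 51, 52, 53, 54, 55, 56, 57, 58, 59, 60, 61, 62, 63, 64, 65, 66, 67, 68, 69, 70, 71, 72, 73, 74, 75, 76, 77, 78, 79, 80, 81, 82, 83, 84, 85, 86, 87, 88, 89, 90, 91, 92, 93, 94, 95, 96, 97, 98, 99, 100, 101, 102, 103, 104, 105, 106, 107, 108, 109, 110, 111, 112}


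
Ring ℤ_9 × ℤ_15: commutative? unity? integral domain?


Direct product ring; commutative with unity (1,1); but (1,0)·(0,1) = (0,0) gives zero divisors, so not an integral domain
Commutative: Yes
Integral domain: No
Has unity: Yes

ℤ_9 × ℤ_15: Commutative=Yes, Unity=Yes


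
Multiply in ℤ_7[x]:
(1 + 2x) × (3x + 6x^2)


Expand and collect like terms; reduce coefficients mod 7:
x^0: 1·0 = 0 ≡ 0 (mod 7)
x^1: 1·3 + 2·0 = 3 ≡ 3 (mod 7)
x^2: 1·6 + 2·3 = 12 ≡ 5 (mod 7)
x^3: 2·6 = 12 ≡ 5 (mod 7)
Result: 3x + 5x^2 + 5x^3

f · g = 3x + 5x^2 + 5x^3


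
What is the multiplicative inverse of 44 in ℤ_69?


Use the extended Euclidean algorithm to write 1 = 44·s + 69·t; then s mod 69 is the inverse.
Euclidean algorithm:
  44 = 0·69 + 44
  69 = 1·44 + 25
  44 = 1·25 + 19
  25 = 1·19 + 6
  19 = 3·6 + 1
  6 = 6·1 + 0
gcd(44,69) = 1
Back-substitution gives: 44·(11) + 69·(-7) = 1
So 44⁻¹ ≡ 11 ≡ 11 (mod 69)
Check: 44 × 11 = 484 ≡ 1 (mod 69) ✓

44⁻¹ ≡ 11 (mod 69)


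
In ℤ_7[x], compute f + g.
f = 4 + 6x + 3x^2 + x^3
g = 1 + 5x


Add coefficients mod 7:
x^0: 4 + 1 = 5 (mod 7)
x^1: 6 + 5 = 4 (mod 7)
x^2: 3 + 0 = 3 (mod 7)
x^3: 1 + 0 = 1 (mod 7)
Result: 5 + 4x + 3x^2 + x^3

f + g = 5 + 4x + 3x^2 + x^3


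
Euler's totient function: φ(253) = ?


Factor n: 253 = 11 × 23
φ(n) = n · ∏(1 - 1/p) over distinct primes p | n
φ(253) = 253 · (1 - 1/11) · (1 - 1/23) = 220

φ(253) = 220


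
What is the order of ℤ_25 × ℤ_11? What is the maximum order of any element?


|ℤ_25 × ℤ_11| = 25 × 11 = 275
Max element order = lcm(25,11) = 275
Cyclic? Yes (gcd=1)

|ℤ_25×ℤ_11| = 275, max element order = 275


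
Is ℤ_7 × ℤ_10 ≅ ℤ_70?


Comparing ℤ_7 × ℤ_10 and ℤ_70:
gcd(7,10) = 1, so ℤ_7 × ℤ_10 ≅ ℤ_70 (CRT)

Yes, ℤ_7 × ℤ_10 ≅ ℤ_70


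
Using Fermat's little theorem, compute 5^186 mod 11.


Fermat's little theorem: if p is prime and gcd(a,p)=1, then a^(p-1) ≡ 1 (mod p)
p = 11 is prime, gcd(5,11) = 1
Reduce exponent: 186 mod 10 = 6
So 5^186 ≡ 5^6 (mod 11)
5^6 mod 11 = 5

5^186 ≡ 5 (mod 11)


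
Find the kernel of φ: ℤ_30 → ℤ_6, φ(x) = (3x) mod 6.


Kernel = preimage of identity
ker(φ) = {x ∈ ℤ_30 : 3x ≡ 0 (mod 6)}. Since 6 | 30, φ is well-defined. The kernel is the cyclic subgroup ⟨2⟩ of ℤ_30 (order 15), i.e. {0, 2, 4, 6, 8, 10, 12, 14, 16, 18, 20, 22, 24, 26, 28}

ker(φ) = {0, 2, 4, 6, 8, 10, 12, 14, 16, 18, 20, 22, 24, 26, 28}


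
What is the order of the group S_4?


|S_n| = n! (number of permutations of n symbols)
|S_4| = 4! = 24

|S_4| = 24


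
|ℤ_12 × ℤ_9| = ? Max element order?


|ℤ_12 × ℤ_9| = 12 × 9 = 108
Max element order = lcm(12,9) = 36
Cyclic? No (gcd=3)

|ℤ_12×ℤ_9| = 108, max element order = 36


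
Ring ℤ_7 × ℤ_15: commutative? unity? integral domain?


Direct product ring; commutative with unity (1,1); but (1,0)·(0,1) = (0,0) gives zero divisors, so not an integral domain
Commutative: Yes
Integral domain: No
Has unity: Yes

ℤ_7 × ℤ_15: Commutative=Yes, Unity=Yes


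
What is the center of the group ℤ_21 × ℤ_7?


Z(G) = {g ∈ G | gx = xg for all x ∈ G}
Direct product of abelian groups is abelian, so Z(G) = G

Z(ℤ_21 × ℤ_7) = ℤ_21 × ℤ_7


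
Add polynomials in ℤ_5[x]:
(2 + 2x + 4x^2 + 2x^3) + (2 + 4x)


Add coefficients mod 5:
x^0: 2 + 2 = 4 (mod 5)
x^1: 2 + 4 = 1 (mod 5)
x^2: 4 + 0 = 4 (mod 5)
x^3: 2 + 0 = 2 (mod 5)
Result: 4 + x + 4x^2 + 2x^3

f + g = 4 + x + 4x^2 + 2x^3


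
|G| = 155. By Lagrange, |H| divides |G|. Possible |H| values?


Lagrange's theorem: |H| divides |G|
|G| = 155
Divisors of 155: 1, 5, 31, 155

Possible subgroup orders: {1, 5, 31, 155}


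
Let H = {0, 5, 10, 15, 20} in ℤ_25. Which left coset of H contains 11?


11 + H = {11 + h (mod 25) : h ∈ H}
11+0=11, 11+5=16, 11+10=21, 11+15=1, 11+20=6
11 + H = {1, 6, 11, 16, 21} = 1 + H

11 + H = {1, 6, 11, 16, 21}


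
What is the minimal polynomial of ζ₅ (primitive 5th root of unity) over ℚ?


ζ₅ is a root of Φ₅(x) = x⁴ + x³ + x² + x + 1, irreducible over ℚ

Minimal polynomial: x⁴ + x³ + x² + x + 1


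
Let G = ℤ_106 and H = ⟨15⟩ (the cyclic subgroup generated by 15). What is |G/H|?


|⟨15⟩| = n / gcd(15, 106) = 106 / 1 = 106
H is normal (ℤ_106 is abelian).
|G/H| = |G| / |H| = 106 / 106 = 1

|G/H| = 1


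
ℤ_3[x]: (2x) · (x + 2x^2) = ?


Expand and collect like terms; reduce coefficients mod 3:
x^0: 0·0 = 0 ≡ 0 (mod 3)
x^1: 0·1 + 2·0 = 0 ≡ 0 (mod 3)
x^2: 0·2 + 2·1 = 2 ≡ 2 (mod 3)
x^3: 2·2 = 4 ≡ 1 (mod 3)
Result: 2x^2 + x^3

f · g = 2x^2 + x^3


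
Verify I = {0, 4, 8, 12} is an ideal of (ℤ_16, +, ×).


Check ideal conditions for I = {0, 4, 8, 12} in ℤ_16:
(1) I is an additive subgroup? Yes
(2) For r ∈ ℤ_16 and a ∈ I: r·a ∈ I? Yes

Yes, I is an ideal of ℤ_16


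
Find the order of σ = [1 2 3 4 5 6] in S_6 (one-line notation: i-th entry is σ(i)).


Cycle decomposition: identity (all elements fixed)
Order = 1 (identity has order 1)

ord(σ) = 1


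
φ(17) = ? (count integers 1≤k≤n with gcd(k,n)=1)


φ(n) = count of k ∈ {1,...,n} with gcd(k,n)=1
Coprimes to 17: {1, 2, 3, 4, 5, 6, 7, 8, 9, 10, 11, 12, 13, 14, 15, 16}
Count: 16

φ(17) = 16


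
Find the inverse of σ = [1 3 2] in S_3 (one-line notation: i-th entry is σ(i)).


To find σ⁻¹, swap domain and range:
σ(1) = 1 → σ⁻¹(1) = 1
σ(2) = 3 → σ⁻¹(3) = 2
σ(3) = 2 → σ⁻¹(2) = 3

σ⁻¹ = [1 3 2]


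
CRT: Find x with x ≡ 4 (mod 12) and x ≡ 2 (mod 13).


m₁ = 12, m₂ = 13, gcd = 1, so CRT applies. M = m₁·m₂ = 156
Let M₁ = M/m₁ = 13, M₂ = M/m₂ = 12
Find y₁ ≡ M₁⁻¹ (mod m₁): 13⁻¹ ≡ 1 (mod 12)
Find y₂ ≡ M₂⁻¹ (mod m₂): 12⁻¹ ≡ 12 (mod 13)
x = a₁·M₁·y₁ + a₂·M₂·y₂ = 4·13·1 + 2·12·12 = 340
Reduce mod 156: x ≡ 28
Check: 28 mod 12 = 4 ✓, 28 mod 13 = 2 ✓

x ≡ 28 (mod 156)


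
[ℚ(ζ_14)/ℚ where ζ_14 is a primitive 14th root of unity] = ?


[ℚ(ζ_n):ℚ] = deg Φ_n(x) = φ(n). Here φ(14) = 6

[ℚ(ζ_14)/ℚ where ζ_14 is a primitive 14th root of unity] = 6


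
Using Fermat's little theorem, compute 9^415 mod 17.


Fermat's little theorem: if p is prime and gcd(a,p)=1, then a^(p-1) ≡ 1 (mod p)
p = 17 is prime, gcd(9,17) = 1
Reduce exponent: 415 mod 16 = 15
So 9^415 ≡ 9^15 (mod 17)
9^15 mod 17 = 2

9^415 ≡ 2 (mod 17)


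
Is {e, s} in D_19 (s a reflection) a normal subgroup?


H = {e, s} in D_19 (s a reflection)
r·s·r⁻¹ = sr⁻² ≠ s for n ≥ 3, so {e, s} is not closed under conjugation

No, not a normal subgroup


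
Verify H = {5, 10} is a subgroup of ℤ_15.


Subgroup test for H = {5, 10} in (ℤ_15, +):
(1) 0 ∈ H? No
(2) Closure: for all a,b ∈ H, (a+b) mod 15 ∈ H? No  [counterexample: 5 + 10 = 0 ∉ H]
(3) Inverses: for all a ∈ H, -a mod 15 ∈ H? Yes

No, H is not a subgroup of ℤ_15


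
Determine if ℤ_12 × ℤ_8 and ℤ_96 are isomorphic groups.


Comparing ℤ_12 × ℤ_8 and ℤ_96:
gcd(12,8) = 4 ≠ 1. Max element order in ℤ_12×ℤ_8 is lcm(12,8) = 24 < 96, so it has no element of order 96

No, ℤ_12 × ℤ_8 ≇ ℤ_96


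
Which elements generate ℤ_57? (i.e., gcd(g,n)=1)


g generates ℤ_n iff gcd(g,n) = 1
Prime factors of 57: 3, 19
Generators are g ∈ {1,...,56} not divisible by any of these primes.
Generators: {1, 2, 4, 5, 7, 8, 10, 11, 13, 14, 16, 17, 20, 22, 23, 25, 26, 28, 29, 31, 32, 34, 35, 37, 40, 41, 43, 44, 46, 47, 49, 50, 52, 53, 55, 56}
Number of generators = φ(57) = 36

Generators of ℤ_57 = {1, 2, 4, 5, 7, 8, 10, 11, 13, 14, 16, 17, 20, 22, 23, 25, 26, 28, 29, 31, 32, 34, 35, 37, 40, 41, 43, 44, 46, 47, 49, 50, 52, 53, 55, 56}


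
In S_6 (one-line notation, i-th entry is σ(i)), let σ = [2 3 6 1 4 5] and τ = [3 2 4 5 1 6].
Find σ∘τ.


σ∘τ: apply τ first, then σ
1 →τ 3 →σ 6
2 →τ 2 →σ 3
3 →τ 4 →σ 1
4 →τ 5 →σ 4
5 →τ 1 →σ 2
6 →τ 6 →σ 5

σ∘τ = [6 3 1 4 2 5]


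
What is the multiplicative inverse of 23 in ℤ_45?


Use the extended Euclidean algorithm to write 1 = 23·s + 45·t; then s mod 45 is the inverse.
Euclidean algorithm:
  23 = 0·45 + 23
  45 = 1·23 + 22
  23 = 1·22 + 1
  22 = 22·1 + 0
gcd(23,45) = 1
Back-substitution gives: 23·(2) + 45·(-1) = 1
So 23⁻¹ ≡ 2 ≡ 2 (mod 45)
Check: 23 × 2 = 46 ≡ 1 (mod 45) ✓

23⁻¹ ≡ 2 (mod 45)


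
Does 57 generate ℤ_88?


g generates ℤ_n iff gcd(g, n) = 1
gcd(57, 88) = 1
Since gcd = 1, 57 is a generator.

Yes, 57 generates ℤ_88


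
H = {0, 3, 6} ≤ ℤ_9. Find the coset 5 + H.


5 + H = {5 + h (mod 9) : h ∈ H}
5+0=5, 5+3=8, 5+6=2
5 + H = {2, 5, 8} = 2 + H

5 + H = {2, 5, 8}


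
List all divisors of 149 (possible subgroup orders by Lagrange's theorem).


Lagrange's theorem: |H| divides |G|
|G| = 149
Divisors of 149: 1, 149

Possible subgroup orders: {1, 149}


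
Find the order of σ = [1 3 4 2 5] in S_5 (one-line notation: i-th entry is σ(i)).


Cycle decomposition: (2 3 4)
Cycle lengths: 3
Order = lcm(3) = 3

ord(σ) = 3


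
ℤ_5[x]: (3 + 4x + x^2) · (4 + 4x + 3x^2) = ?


Expand and collect like terms; reduce coefficients mod 5:
x^0: 3·4 = 12 ≡ 2 (mod 5)
x^1: 3·4 + 4·4 = 28 ≡ 3 (mod 5)
x^2: 3·3 + 4·4 + 1·4 = 29 ≡ 4 (mod 5)
x^3: 4·3 + 1·4 = 16 ≡ 1 (mod 5)
x^4: 1·3 = 3 ≡ 3 (mod 5)
Result: 2 + 3x + 4x^2 + x^3 + 3x^4

f · g = 2 + 3x + 4x^2 + x^3 + 3x^4
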